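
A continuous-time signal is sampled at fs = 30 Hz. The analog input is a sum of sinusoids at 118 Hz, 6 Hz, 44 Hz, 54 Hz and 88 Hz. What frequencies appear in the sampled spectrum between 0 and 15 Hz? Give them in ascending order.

fs/2 = 15 Hz.
118 Hz mod fs = 28 Hz.
28 Hz > fs/2 = 15 Hz, folds to fs − 28 Hz = 2 Hz.
6 Hz ≤ fs/2 = 15 Hz, passes unchanged.
44 Hz mod fs = 14 Hz.
14 Hz ≤ fs/2 = 15 Hz, appears at 14 Hz.
54 Hz mod fs = 24 Hz.
24 Hz > fs/2 = 15 Hz, folds to fs − 24 Hz = 6 Hz.
88 Hz mod fs = 28 Hz.
28 Hz > fs/2 = 15 Hz, folds to fs − 28 Hz = 2 Hz.
Distinct values: {2 Hz, 6 Hz, 14 Hz}.

2 Hz, 6 Hz, 14 Hz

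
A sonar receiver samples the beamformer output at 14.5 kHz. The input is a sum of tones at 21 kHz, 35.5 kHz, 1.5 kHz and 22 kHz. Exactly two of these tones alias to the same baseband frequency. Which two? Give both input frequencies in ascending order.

fs/2 = 7.25 kHz.
21 kHz mod fs = 6.5 kHz.
6.5 kHz ≤ fs/2 = 7.25 kHz, appears at 6.5 kHz.
35.5 kHz mod fs = 6.5 kHz.
6.5 kHz ≤ fs/2 = 7.25 kHz, appears at 6.5 kHz.
1.5 kHz ≤ fs/2 = 7.25 kHz, passes unchanged.
22 kHz mod fs = 7.5 kHz.
7.5 kHz > fs/2 = 7.25 kHz, folds to fs − 7.5 kHz = 7 kHz.
21 kHz and 35.5 kHz both map to 6.5 kHz.

21 kHz, 35.5 kHz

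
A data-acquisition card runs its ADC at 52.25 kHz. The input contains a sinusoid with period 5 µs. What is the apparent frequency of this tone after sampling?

T = 5 µs → f = 1/T = 200 kHz.
200 kHz mod fs = 43.25 kHz.
43.25 kHz > fs/2 = 26.125 kHz, folds to fs − 43.25 kHz = 9 kHz.

9 kHz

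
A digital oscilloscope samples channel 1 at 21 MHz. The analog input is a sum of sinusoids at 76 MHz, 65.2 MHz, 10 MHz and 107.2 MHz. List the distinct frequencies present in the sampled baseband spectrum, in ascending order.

2.2 MHz, 8 MHz, 10 MHz

fs/2 = 10.5 MHz.
76 MHz mod fs = 13 MHz.
13 MHz > fs/2 = 10.5 MHz, folds to fs − 13 MHz = 8 MHz.
65.2 MHz mod fs = 2.2 MHz.
2.2 MHz ≤ fs/2 = 10.5 MHz, appears at 2.2 MHz.
10 MHz ≤ fs/2 = 10.5 MHz, passes unchanged.
107.2 MHz mod fs = 2.2 MHz.
2.2 MHz ≤ fs/2 = 10.5 MHz, appears at 2.2 MHz.
Distinct values: {2.2 MHz, 8 MHz, 10 MHz}.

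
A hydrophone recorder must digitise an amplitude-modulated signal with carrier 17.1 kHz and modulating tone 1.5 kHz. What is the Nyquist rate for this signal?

37.2 kHz

AM sidebands sit at fc ± fm = 15.6 kHz and 18.6 kHz.
Highest-frequency component: 18.6 kHz.
Nyquist rate = 2 × 18.6 kHz = 37.2 kHz.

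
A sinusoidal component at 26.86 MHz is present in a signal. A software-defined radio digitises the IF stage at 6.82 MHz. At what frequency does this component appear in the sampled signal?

0.42 MHz

26.86 MHz mod fs = 6.4 MHz.
6.4 MHz > fs/2 = 3.41 MHz, folds to fs − 6.4 MHz = 0.42 MHz.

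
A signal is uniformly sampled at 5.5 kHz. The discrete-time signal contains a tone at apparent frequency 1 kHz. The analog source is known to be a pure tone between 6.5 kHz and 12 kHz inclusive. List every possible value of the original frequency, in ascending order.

Frequencies that alias to 1 kHz are k·fs ± 1 kHz for integer k ≥ 0.
k=0: 1 kHz.
k=1: 4.5 kHz, 6.5 kHz.
k=2: 10 kHz, 12 kHz.
k=3: 15.5 kHz, 17.5 kHz.
Within [6.5 kHz, 12 kHz]: 6.5 kHz, 10 kHz, 12 kHz.

6.5 kHz, 10 kHz, 12 kHz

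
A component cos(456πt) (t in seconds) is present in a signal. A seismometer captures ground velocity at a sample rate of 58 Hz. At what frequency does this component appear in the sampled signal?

4 Hz

ω = 456π rad/s → f = ω/(2π) = 228 Hz.
228 Hz mod fs = 54 Hz.
54 Hz > fs/2 = 29 Hz, folds to fs − 54 Hz = 4 Hz.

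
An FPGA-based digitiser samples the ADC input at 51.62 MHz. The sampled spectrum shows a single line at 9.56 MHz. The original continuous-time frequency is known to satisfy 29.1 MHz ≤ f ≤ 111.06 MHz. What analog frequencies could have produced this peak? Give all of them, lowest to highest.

Frequencies that alias to 9.56 MHz are k·fs ± 9.56 MHz for integer k ≥ 0.
k=0: 9.56 MHz.
k=1: 42.06 MHz, 61.18 MHz.
k=2: 93.68 MHz, 112.8 MHz.
k=3: 145.3 MHz, 164.42 MHz.
Within [29.1 MHz, 111.06 MHz]: 42.06 MHz, 61.18 MHz, 93.68 MHz.

42.06 MHz, 61.18 MHz, 93.68 MHz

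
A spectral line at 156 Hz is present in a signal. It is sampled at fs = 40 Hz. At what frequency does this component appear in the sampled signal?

4 Hz

156 Hz mod fs = 36 Hz.
36 Hz > fs/2 = 20 Hz, folds to fs − 36 Hz = 4 Hz.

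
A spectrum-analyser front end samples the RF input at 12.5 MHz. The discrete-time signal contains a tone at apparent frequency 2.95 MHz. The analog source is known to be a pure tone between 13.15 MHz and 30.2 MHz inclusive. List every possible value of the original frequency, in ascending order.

Frequencies that alias to 2.95 MHz are k·fs ± 2.95 MHz for integer k ≥ 0.
k=0: 2.95 MHz.
k=1: 9.55 MHz, 15.45 MHz.
k=2: 22.05 MHz, 27.95 MHz.
k=3: 34.55 MHz, 40.45 MHz.
Within [13.15 MHz, 30.2 MHz]: 15.45 MHz, 22.05 MHz, 27.95 MHz.

15.45 MHz, 22.05 MHz, 27.95 MHz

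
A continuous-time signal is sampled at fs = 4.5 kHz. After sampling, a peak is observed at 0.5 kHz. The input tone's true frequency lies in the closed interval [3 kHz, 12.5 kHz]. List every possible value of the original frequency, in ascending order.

4 kHz, 5 kHz, 8.5 kHz, 9.5 kHz

Frequencies that alias to 0.5 kHz are k·fs ± 0.5 kHz for integer k ≥ 0.
k=0: 0.5 kHz.
k=1: 4 kHz, 5 kHz.
k=2: 8.5 kHz, 9.5 kHz.
k=3: 13 kHz, 14 kHz.
Within [3 kHz, 12.5 kHz]: 4 kHz, 5 kHz, 8.5 kHz, 9.5 kHz.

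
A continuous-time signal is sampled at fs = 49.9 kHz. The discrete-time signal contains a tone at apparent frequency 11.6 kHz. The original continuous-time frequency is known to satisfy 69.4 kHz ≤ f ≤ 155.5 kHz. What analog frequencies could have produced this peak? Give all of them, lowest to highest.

88.2 kHz, 111.4 kHz, 138.1 kHz

Frequencies that alias to 11.6 kHz are k·fs ± 11.6 kHz for integer k ≥ 0.
k=0: 11.6 kHz.
k=1: 38.3 kHz, 61.5 kHz.
k=2: 88.2 kHz, 111.4 kHz.
k=3: 138.1 kHz, 161.3 kHz.
k=4: 188 kHz, 211.2 kHz.
Within [69.4 kHz, 155.5 kHz]: 88.2 kHz, 111.4 kHz, 138.1 kHz.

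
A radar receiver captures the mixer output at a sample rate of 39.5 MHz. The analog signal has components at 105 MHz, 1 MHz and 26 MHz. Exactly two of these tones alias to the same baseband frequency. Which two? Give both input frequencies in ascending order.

fs/2 = 19.75 MHz.
105 MHz mod fs = 26 MHz.
26 MHz > fs/2 = 19.75 MHz, folds to fs − 26 MHz = 13.5 MHz.
1 MHz ≤ fs/2 = 19.75 MHz, passes unchanged.
26 MHz > fs/2 = 19.75 MHz, folds to fs − 26 MHz = 13.5 MHz.
26 MHz and 105 MHz both map to 13.5 MHz.

26 MHz, 105 MHz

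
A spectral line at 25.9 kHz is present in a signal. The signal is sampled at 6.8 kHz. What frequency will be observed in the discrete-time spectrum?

1.3 kHz

25.9 kHz mod fs = 5.5 kHz.
5.5 kHz > fs/2 = 3.4 kHz, folds to fs − 5.5 kHz = 1.3 kHz.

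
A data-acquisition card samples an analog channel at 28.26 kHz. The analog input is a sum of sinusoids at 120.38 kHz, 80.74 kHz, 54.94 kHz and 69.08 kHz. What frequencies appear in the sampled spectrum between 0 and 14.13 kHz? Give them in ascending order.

fs/2 = 14.13 kHz.
120.38 kHz mod fs = 7.34 kHz.
7.34 kHz ≤ fs/2 = 14.13 kHz, appears at 7.34 kHz.
80.74 kHz mod fs = 24.22 kHz.
24.22 kHz > fs/2 = 14.13 kHz, folds to fs − 24.22 kHz = 4.04 kHz.
54.94 kHz mod fs = 26.68 kHz.
26.68 kHz > fs/2 = 14.13 kHz, folds to fs − 26.68 kHz = 1.58 kHz.
69.08 kHz mod fs = 12.56 kHz.
12.56 kHz ≤ fs/2 = 14.13 kHz, appears at 12.56 kHz.
Distinct values: {1.58 kHz, 4.04 kHz, 7.34 kHz, 12.56 kHz}.

1.58 kHz, 4.04 kHz, 7.34 kHz, 12.56 kHz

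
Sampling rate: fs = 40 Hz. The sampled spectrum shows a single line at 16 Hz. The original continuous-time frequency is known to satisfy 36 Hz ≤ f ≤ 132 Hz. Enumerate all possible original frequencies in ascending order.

56 Hz, 64 Hz, 96 Hz, 104 Hz

Frequencies that alias to 16 Hz are k·fs ± 16 Hz for integer k ≥ 0.
k=0: 16 Hz.
k=1: 24 Hz, 56 Hz.
k=2: 64 Hz, 96 Hz.
k=3: 104 Hz, 136 Hz.
k=4: 144 Hz, 176 Hz.
Within [36 Hz, 132 Hz]: 56 Hz, 64 Hz, 96 Hz, 104 Hz.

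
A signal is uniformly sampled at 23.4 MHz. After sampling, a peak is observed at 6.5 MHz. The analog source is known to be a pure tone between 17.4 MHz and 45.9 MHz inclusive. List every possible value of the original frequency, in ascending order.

Frequencies that alias to 6.5 MHz are k·fs ± 6.5 MHz for integer k ≥ 0.
k=0: 6.5 MHz.
k=1: 16.9 MHz, 29.9 MHz.
k=2: 40.3 MHz, 53.3 MHz.
k=3: 63.7 MHz, 76.7 MHz.
Within [17.4 MHz, 45.9 MHz]: 29.9 MHz, 40.3 MHz.

29.9 MHz, 40.3 MHz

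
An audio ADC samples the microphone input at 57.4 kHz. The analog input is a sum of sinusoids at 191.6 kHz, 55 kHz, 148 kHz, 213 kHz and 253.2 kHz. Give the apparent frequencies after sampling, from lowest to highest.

fs/2 = 28.7 kHz.
191.6 kHz mod fs = 19.4 kHz.
19.4 kHz ≤ fs/2 = 28.7 kHz, appears at 19.4 kHz.
55 kHz > fs/2 = 28.7 kHz, folds to fs − 55 kHz = 2.4 kHz.
148 kHz mod fs = 33.2 kHz.
33.2 kHz > fs/2 = 28.7 kHz, folds to fs − 33.2 kHz = 24.2 kHz.
213 kHz mod fs = 40.8 kHz.
40.8 kHz > fs/2 = 28.7 kHz, folds to fs − 40.8 kHz = 16.6 kHz.
253.2 kHz mod fs = 23.6 kHz.
23.6 kHz ≤ fs/2 = 28.7 kHz, appears at 23.6 kHz.
Distinct values: {2.4 kHz, 16.6 kHz, 19.4 kHz, 23.6 kHz, 24.2 kHz}.

2.4 kHz, 16.6 kHz, 19.4 kHz, 23.6 kHz, 24.2 kHz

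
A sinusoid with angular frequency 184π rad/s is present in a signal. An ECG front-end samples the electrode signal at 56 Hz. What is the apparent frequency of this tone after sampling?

20 Hz

ω = 184π rad/s → f = ω/(2π) = 92 Hz.
92 Hz mod fs = 36 Hz.
36 Hz > fs/2 = 28 Hz, folds to fs − 36 Hz = 20 Hz.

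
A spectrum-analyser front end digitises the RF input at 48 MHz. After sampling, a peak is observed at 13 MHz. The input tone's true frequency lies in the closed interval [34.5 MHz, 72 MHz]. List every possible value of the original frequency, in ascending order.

35 MHz, 61 MHz

Frequencies that alias to 13 MHz are k·fs ± 13 MHz for integer k ≥ 0.
k=0: 13 MHz.
k=1: 35 MHz, 61 MHz.
k=2: 83 MHz, 109 MHz.
Within [34.5 MHz, 72 MHz]: 35 MHz, 61 MHz.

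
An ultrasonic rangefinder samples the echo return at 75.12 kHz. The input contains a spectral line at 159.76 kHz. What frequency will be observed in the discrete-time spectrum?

9.52 kHz

159.76 kHz mod fs = 9.52 kHz.
9.52 kHz ≤ fs/2 = 37.56 kHz, appears at 9.52 kHz.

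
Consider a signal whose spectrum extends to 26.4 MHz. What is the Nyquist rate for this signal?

Nyquist rate = 2 × 26.4 MHz = 52.8 MHz.

52.8 MHz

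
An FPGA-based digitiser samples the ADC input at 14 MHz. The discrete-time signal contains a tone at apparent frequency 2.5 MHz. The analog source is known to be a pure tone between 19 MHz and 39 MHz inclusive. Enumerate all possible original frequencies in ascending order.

25.5 MHz, 30.5 MHz

Frequencies that alias to 2.5 MHz are k·fs ± 2.5 MHz for integer k ≥ 0.
k=0: 2.5 MHz.
k=1: 11.5 MHz, 16.5 MHz.
k=2: 25.5 MHz, 30.5 MHz.
k=3: 39.5 MHz, 44.5 MHz.
Within [19 MHz, 39 MHz]: 25.5 MHz, 30.5 MHz.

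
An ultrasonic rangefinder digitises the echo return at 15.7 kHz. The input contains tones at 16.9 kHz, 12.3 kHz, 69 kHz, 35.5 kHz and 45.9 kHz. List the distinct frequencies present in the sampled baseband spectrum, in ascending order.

1.2 kHz, 3.4 kHz, 4.1 kHz, 6.2 kHz

fs/2 = 7.85 kHz.
16.9 kHz mod fs = 1.2 kHz.
1.2 kHz ≤ fs/2 = 7.85 kHz, appears at 1.2 kHz.
12.3 kHz > fs/2 = 7.85 kHz, folds to fs − 12.3 kHz = 3.4 kHz.
69 kHz mod fs = 6.2 kHz.
6.2 kHz ≤ fs/2 = 7.85 kHz, appears at 6.2 kHz.
35.5 kHz mod fs = 4.1 kHz.
4.1 kHz ≤ fs/2 = 7.85 kHz, appears at 4.1 kHz.
45.9 kHz mod fs = 14.5 kHz.
14.5 kHz > fs/2 = 7.85 kHz, folds to fs − 14.5 kHz = 1.2 kHz.
Distinct values: {1.2 kHz, 3.4 kHz, 4.1 kHz, 6.2 kHz}.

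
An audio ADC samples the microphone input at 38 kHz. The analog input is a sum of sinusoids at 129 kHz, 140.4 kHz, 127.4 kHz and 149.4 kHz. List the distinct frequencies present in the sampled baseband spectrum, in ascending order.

fs/2 = 19 kHz.
129 kHz mod fs = 15 kHz.
15 kHz ≤ fs/2 = 19 kHz, appears at 15 kHz.
140.4 kHz mod fs = 26.4 kHz.
26.4 kHz > fs/2 = 19 kHz, folds to fs − 26.4 kHz = 11.6 kHz.
127.4 kHz mod fs = 13.4 kHz.
13.4 kHz ≤ fs/2 = 19 kHz, appears at 13.4 kHz.
149.4 kHz mod fs = 35.4 kHz.
35.4 kHz > fs/2 = 19 kHz, folds to fs − 35.4 kHz = 2.6 kHz.
Distinct values: {2.6 kHz, 11.6 kHz, 13.4 kHz, 15 kHz}.

2.6 kHz, 11.6 kHz, 13.4 kHz, 15 kHz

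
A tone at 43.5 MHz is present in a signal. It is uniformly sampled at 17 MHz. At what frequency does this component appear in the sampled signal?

7.5 MHz

43.5 MHz mod fs = 9.5 MHz.
9.5 MHz > fs/2 = 8.5 MHz, folds to fs − 9.5 MHz = 7.5 MHz.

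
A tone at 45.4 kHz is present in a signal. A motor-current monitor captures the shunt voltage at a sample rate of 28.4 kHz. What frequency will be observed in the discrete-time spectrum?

45.4 kHz mod fs = 17 kHz.
17 kHz > fs/2 = 14.2 kHz, folds to fs − 17 kHz = 11.4 kHz.

11.4 kHz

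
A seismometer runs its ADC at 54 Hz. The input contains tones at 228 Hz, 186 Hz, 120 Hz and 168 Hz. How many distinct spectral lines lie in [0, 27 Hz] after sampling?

3

fs/2 = 27 Hz.
228 Hz mod fs = 12 Hz.
12 Hz ≤ fs/2 = 27 Hz, appears at 12 Hz.
186 Hz mod fs = 24 Hz.
24 Hz ≤ fs/2 = 27 Hz, appears at 24 Hz.
120 Hz mod fs = 12 Hz.
12 Hz ≤ fs/2 = 27 Hz, appears at 12 Hz.
168 Hz mod fs = 6 Hz.
6 Hz ≤ fs/2 = 27 Hz, appears at 6 Hz.
Distinct values: {6 Hz, 12 Hz, 24 Hz} → 3.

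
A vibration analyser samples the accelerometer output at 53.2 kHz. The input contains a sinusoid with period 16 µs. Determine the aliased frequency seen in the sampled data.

9.3 kHz

T = 16 µs → f = 1/T = 62.5 kHz.
62.5 kHz mod fs = 9.3 kHz.
9.3 kHz ≤ fs/2 = 26.6 kHz, appears at 9.3 kHz.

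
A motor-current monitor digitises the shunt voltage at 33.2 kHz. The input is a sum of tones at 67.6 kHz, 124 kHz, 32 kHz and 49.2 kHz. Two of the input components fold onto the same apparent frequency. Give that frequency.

fs/2 = 16.6 kHz.
67.6 kHz mod fs = 1.2 kHz.
1.2 kHz ≤ fs/2 = 16.6 kHz, appears at 1.2 kHz.
124 kHz mod fs = 24.4 kHz.
24.4 kHz > fs/2 = 16.6 kHz, folds to fs − 24.4 kHz = 8.8 kHz.
32 kHz > fs/2 = 16.6 kHz, folds to fs − 32 kHz = 1.2 kHz.
49.2 kHz mod fs = 16 kHz.
16 kHz ≤ fs/2 = 16.6 kHz, appears at 16 kHz.
32 kHz and 67.6 kHz both map to 1.2 kHz.

1.2 kHz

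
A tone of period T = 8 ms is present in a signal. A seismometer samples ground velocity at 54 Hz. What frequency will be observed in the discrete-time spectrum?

T = 8 ms → f = 1/T = 125 Hz.
125 Hz mod fs = 17 Hz.
17 Hz ≤ fs/2 = 27 Hz, appears at 17 Hz.

17 Hz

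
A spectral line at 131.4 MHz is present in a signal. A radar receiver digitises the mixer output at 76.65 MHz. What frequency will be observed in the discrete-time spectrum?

131.4 MHz mod fs = 54.75 MHz.
54.75 MHz > fs/2 = 38.325 MHz, folds to fs − 54.75 MHz = 21.9 MHz.

21.9 MHz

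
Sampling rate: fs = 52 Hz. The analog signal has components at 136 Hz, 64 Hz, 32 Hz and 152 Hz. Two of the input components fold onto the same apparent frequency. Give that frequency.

20 Hz

fs/2 = 26 Hz.
136 Hz mod fs = 32 Hz.
32 Hz > fs/2 = 26 Hz, folds to fs − 32 Hz = 20 Hz.
64 Hz mod fs = 12 Hz.
12 Hz ≤ fs/2 = 26 Hz, appears at 12 Hz.
32 Hz > fs/2 = 26 Hz, folds to fs − 32 Hz = 20 Hz.
152 Hz mod fs = 48 Hz.
48 Hz > fs/2 = 26 Hz, folds to fs − 48 Hz = 4 Hz.
32 Hz and 136 Hz both map to 20 Hz.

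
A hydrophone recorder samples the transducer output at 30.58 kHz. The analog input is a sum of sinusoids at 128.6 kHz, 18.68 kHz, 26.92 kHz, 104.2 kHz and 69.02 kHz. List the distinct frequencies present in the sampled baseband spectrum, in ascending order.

3.66 kHz, 6.28 kHz, 7.86 kHz, 11.9 kHz, 12.46 kHz

fs/2 = 15.29 kHz.
128.6 kHz mod fs = 6.28 kHz.
6.28 kHz ≤ fs/2 = 15.29 kHz, appears at 6.28 kHz.
18.68 kHz > fs/2 = 15.29 kHz, folds to fs − 18.68 kHz = 11.9 kHz.
26.92 kHz > fs/2 = 15.29 kHz, folds to fs − 26.92 kHz = 3.66 kHz.
104.2 kHz mod fs = 12.46 kHz.
12.46 kHz ≤ fs/2 = 15.29 kHz, appears at 12.46 kHz.
69.02 kHz mod fs = 7.86 kHz.
7.86 kHz ≤ fs/2 = 15.29 kHz, appears at 7.86 kHz.
Distinct values: {3.66 kHz, 6.28 kHz, 7.86 kHz, 11.9 kHz, 12.46 kHz}.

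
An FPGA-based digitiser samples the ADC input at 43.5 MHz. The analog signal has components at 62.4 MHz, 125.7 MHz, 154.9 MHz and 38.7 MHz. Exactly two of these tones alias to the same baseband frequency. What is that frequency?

4.8 MHz

fs/2 = 21.75 MHz.
62.4 MHz mod fs = 18.9 MHz.
18.9 MHz ≤ fs/2 = 21.75 MHz, appears at 18.9 MHz.
125.7 MHz mod fs = 38.7 MHz.
38.7 MHz > fs/2 = 21.75 MHz, folds to fs − 38.7 MHz = 4.8 MHz.
154.9 MHz mod fs = 24.4 MHz.
24.4 MHz > fs/2 = 21.75 MHz, folds to fs − 24.4 MHz = 19.1 MHz.
38.7 MHz > fs/2 = 21.75 MHz, folds to fs − 38.7 MHz = 4.8 MHz.
38.7 MHz and 125.7 MHz both map to 4.8 MHz.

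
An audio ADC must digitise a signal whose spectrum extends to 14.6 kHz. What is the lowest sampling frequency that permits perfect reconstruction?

Nyquist rate = 2 × 14.6 kHz = 29.2 kHz.

29.2 kHz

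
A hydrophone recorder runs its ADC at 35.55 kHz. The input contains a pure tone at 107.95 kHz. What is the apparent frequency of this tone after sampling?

1.3 kHz

107.95 kHz mod fs = 1.3 kHz.
1.3 kHz ≤ fs/2 = 17.775 kHz, appears at 1.3 kHz.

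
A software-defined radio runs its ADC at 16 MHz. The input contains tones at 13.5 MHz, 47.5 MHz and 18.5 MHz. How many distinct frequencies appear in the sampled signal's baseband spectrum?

fs/2 = 8 MHz.
13.5 MHz > fs/2 = 8 MHz, folds to fs − 13.5 MHz = 2.5 MHz.
47.5 MHz mod fs = 15.5 MHz.
15.5 MHz > fs/2 = 8 MHz, folds to fs − 15.5 MHz = 0.5 MHz.
18.5 MHz mod fs = 2.5 MHz.
2.5 MHz ≤ fs/2 = 8 MHz, appears at 2.5 MHz.
Distinct values: {0.5 MHz, 2.5 MHz} → 2.

2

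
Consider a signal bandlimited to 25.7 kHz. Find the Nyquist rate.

Nyquist rate = 2 × 25.7 kHz = 51.4 kHz.

51.4 kHz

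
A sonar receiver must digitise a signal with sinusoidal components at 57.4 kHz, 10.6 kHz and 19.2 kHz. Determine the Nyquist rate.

114.8 kHz

Highest-frequency component: 57.4 kHz.
Nyquist rate = 2 × 57.4 kHz = 114.8 kHz.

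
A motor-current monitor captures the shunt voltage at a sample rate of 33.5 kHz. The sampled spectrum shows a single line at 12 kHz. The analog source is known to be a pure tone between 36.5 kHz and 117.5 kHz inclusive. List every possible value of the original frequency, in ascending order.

45.5 kHz, 55 kHz, 79 kHz, 88.5 kHz, 112.5 kHz

Frequencies that alias to 12 kHz are k·fs ± 12 kHz for integer k ≥ 0.
k=0: 12 kHz.
k=1: 21.5 kHz, 45.5 kHz.
k=2: 55 kHz, 79 kHz.
k=3: 88.5 kHz, 112.5 kHz.
k=4: 122 kHz, 146 kHz.
Within [36.5 kHz, 117.5 kHz]: 45.5 kHz, 55 kHz, 79 kHz, 88.5 kHz, 112.5 kHz.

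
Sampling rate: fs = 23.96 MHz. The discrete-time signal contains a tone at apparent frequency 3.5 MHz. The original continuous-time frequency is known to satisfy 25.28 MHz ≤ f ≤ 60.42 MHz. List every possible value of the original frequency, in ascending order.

27.46 MHz, 44.42 MHz, 51.42 MHz

Frequencies that alias to 3.5 MHz are k·fs ± 3.5 MHz for integer k ≥ 0.
k=0: 3.5 MHz.
k=1: 20.46 MHz, 27.46 MHz.
k=2: 44.42 MHz, 51.42 MHz.
k=3: 68.38 MHz, 75.38 MHz.
Within [25.28 MHz, 60.42 MHz]: 27.46 MHz, 44.42 MHz, 51.42 MHz.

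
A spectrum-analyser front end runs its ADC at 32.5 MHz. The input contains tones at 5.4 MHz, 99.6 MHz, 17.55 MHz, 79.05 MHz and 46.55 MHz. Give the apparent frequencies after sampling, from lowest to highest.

fs/2 = 16.25 MHz.
5.4 MHz ≤ fs/2 = 16.25 MHz, passes unchanged.
99.6 MHz mod fs = 2.1 MHz.
2.1 MHz ≤ fs/2 = 16.25 MHz, appears at 2.1 MHz.
17.55 MHz > fs/2 = 16.25 MHz, folds to fs − 17.55 MHz = 14.95 MHz.
79.05 MHz mod fs = 14.05 MHz.
14.05 MHz ≤ fs/2 = 16.25 MHz, appears at 14.05 MHz.
46.55 MHz mod fs = 14.05 MHz.
14.05 MHz ≤ fs/2 = 16.25 MHz, appears at 14.05 MHz.
Distinct values: {2.1 MHz, 5.4 MHz, 14.05 MHz, 14.95 MHz}.

2.1 MHz, 5.4 MHz, 14.05 MHz, 14.95 MHz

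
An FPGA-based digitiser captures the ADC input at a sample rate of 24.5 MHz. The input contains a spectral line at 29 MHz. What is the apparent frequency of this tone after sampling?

4.5 MHz

29 MHz mod fs = 4.5 MHz.
4.5 MHz ≤ fs/2 = 12.25 MHz, appears at 4.5 MHz.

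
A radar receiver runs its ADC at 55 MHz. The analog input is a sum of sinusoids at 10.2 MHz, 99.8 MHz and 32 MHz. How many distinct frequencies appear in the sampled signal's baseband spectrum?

2

fs/2 = 27.5 MHz.
10.2 MHz ≤ fs/2 = 27.5 MHz, passes unchanged.
99.8 MHz mod fs = 44.8 MHz.
44.8 MHz > fs/2 = 27.5 MHz, folds to fs − 44.8 MHz = 10.2 MHz.
32 MHz > fs/2 = 27.5 MHz, folds to fs − 32 MHz = 23 MHz.
Distinct values: {10.2 MHz, 23 MHz} → 2.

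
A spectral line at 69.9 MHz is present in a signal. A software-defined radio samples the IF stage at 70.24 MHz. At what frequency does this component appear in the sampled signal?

0.34 MHz

69.9 MHz > fs/2 = 35.12 MHz, folds to fs − 69.9 MHz = 0.34 MHz.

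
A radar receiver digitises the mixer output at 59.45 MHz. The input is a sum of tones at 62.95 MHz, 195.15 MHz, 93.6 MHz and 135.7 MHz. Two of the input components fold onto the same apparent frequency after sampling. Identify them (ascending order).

135.7 MHz, 195.15 MHz

fs/2 = 29.725 MHz.
62.95 MHz mod fs = 3.5 MHz.
3.5 MHz ≤ fs/2 = 29.725 MHz, appears at 3.5 MHz.
195.15 MHz mod fs = 16.8 MHz.
16.8 MHz ≤ fs/2 = 29.725 MHz, appears at 16.8 MHz.
93.6 MHz mod fs = 34.15 MHz.
34.15 MHz > fs/2 = 29.725 MHz, folds to fs − 34.15 MHz = 25.3 MHz.
135.7 MHz mod fs = 16.8 MHz.
16.8 MHz ≤ fs/2 = 29.725 MHz, appears at 16.8 MHz.
135.7 MHz and 195.15 MHz both map to 16.8 MHz.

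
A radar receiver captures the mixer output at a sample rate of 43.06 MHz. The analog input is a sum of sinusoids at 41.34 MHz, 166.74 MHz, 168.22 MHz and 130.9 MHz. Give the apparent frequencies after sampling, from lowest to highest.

1.72 MHz, 4.02 MHz, 5.5 MHz

fs/2 = 21.53 MHz.
41.34 MHz > fs/2 = 21.53 MHz, folds to fs − 41.34 MHz = 1.72 MHz.
166.74 MHz mod fs = 37.56 MHz.
37.56 MHz > fs/2 = 21.53 MHz, folds to fs − 37.56 MHz = 5.5 MHz.
168.22 MHz mod fs = 39.04 MHz.
39.04 MHz > fs/2 = 21.53 MHz, folds to fs − 39.04 MHz = 4.02 MHz.
130.9 MHz mod fs = 1.72 MHz.
1.72 MHz ≤ fs/2 = 21.53 MHz, appears at 1.72 MHz.
Distinct values: {1.72 MHz, 4.02 MHz, 5.5 MHz}.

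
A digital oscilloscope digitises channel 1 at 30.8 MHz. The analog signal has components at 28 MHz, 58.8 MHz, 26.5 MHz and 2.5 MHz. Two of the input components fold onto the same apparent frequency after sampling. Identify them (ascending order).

fs/2 = 15.4 MHz.
28 MHz > fs/2 = 15.4 MHz, folds to fs − 28 MHz = 2.8 MHz.
58.8 MHz mod fs = 28 MHz.
28 MHz > fs/2 = 15.4 MHz, folds to fs − 28 MHz = 2.8 MHz.
26.5 MHz > fs/2 = 15.4 MHz, folds to fs − 26.5 MHz = 4.3 MHz.
2.5 MHz ≤ fs/2 = 15.4 MHz, passes unchanged.
28 MHz and 58.8 MHz both map to 2.8 MHz.

28 MHz, 58.8 MHz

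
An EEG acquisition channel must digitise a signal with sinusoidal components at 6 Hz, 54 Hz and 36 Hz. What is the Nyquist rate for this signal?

Highest-frequency component: 54 Hz.
Nyquist rate = 2 × 54 Hz = 108 Hz.

108 Hz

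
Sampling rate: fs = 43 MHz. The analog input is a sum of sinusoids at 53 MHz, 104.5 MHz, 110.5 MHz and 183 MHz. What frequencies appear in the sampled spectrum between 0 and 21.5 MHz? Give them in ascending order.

10 MHz, 11 MHz, 18.5 MHz

fs/2 = 21.5 MHz.
53 MHz mod fs = 10 MHz.
10 MHz ≤ fs/2 = 21.5 MHz, appears at 10 MHz.
104.5 MHz mod fs = 18.5 MHz.
18.5 MHz ≤ fs/2 = 21.5 MHz, appears at 18.5 MHz.
110.5 MHz mod fs = 24.5 MHz.
24.5 MHz > fs/2 = 21.5 MHz, folds to fs − 24.5 MHz = 18.5 MHz.
183 MHz mod fs = 11 MHz.
11 MHz ≤ fs/2 = 21.5 MHz, appears at 11 MHz.
Distinct values: {10 MHz, 11 MHz, 18.5 MHz}.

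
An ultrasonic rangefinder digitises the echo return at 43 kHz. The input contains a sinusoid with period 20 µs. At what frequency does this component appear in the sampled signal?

7 kHz

T = 20 µs → f = 1/T = 50 kHz.
50 kHz mod fs = 7 kHz.
7 kHz ≤ fs/2 = 21.5 kHz, appears at 7 kHz.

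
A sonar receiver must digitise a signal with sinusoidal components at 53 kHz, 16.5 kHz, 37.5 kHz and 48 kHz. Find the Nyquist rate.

Highest-frequency component: 53 kHz.
Nyquist rate = 2 × 53 kHz = 106 kHz.

106 kHz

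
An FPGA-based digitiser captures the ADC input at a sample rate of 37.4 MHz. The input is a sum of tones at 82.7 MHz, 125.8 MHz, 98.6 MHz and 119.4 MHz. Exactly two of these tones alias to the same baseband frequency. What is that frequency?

13.6 MHz

fs/2 = 18.7 MHz.
82.7 MHz mod fs = 7.9 MHz.
7.9 MHz ≤ fs/2 = 18.7 MHz, appears at 7.9 MHz.
125.8 MHz mod fs = 13.6 MHz.
13.6 MHz ≤ fs/2 = 18.7 MHz, appears at 13.6 MHz.
98.6 MHz mod fs = 23.8 MHz.
23.8 MHz > fs/2 = 18.7 MHz, folds to fs − 23.8 MHz = 13.6 MHz.
119.4 MHz mod fs = 7.2 MHz.
7.2 MHz ≤ fs/2 = 18.7 MHz, appears at 7.2 MHz.
98.6 MHz and 125.8 MHz both map to 13.6 MHz.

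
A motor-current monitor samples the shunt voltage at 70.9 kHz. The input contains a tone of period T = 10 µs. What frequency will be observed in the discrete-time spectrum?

29.1 kHz

T = 10 µs → f = 1/T = 100 kHz.
100 kHz mod fs = 29.1 kHz.
29.1 kHz ≤ fs/2 = 35.45 kHz, appears at 29.1 kHz.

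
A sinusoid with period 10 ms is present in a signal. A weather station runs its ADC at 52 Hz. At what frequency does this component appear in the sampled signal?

4 Hz

T = 10 ms → f = 1/T = 100 Hz.
100 Hz mod fs = 48 Hz.
48 Hz > fs/2 = 26 Hz, folds to fs − 48 Hz = 4 Hz.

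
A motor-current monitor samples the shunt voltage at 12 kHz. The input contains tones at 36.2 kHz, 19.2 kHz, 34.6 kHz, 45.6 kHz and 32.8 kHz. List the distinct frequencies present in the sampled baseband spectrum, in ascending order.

0.2 kHz, 1.4 kHz, 2.4 kHz, 3.2 kHz, 4.8 kHz

fs/2 = 6 kHz.
36.2 kHz mod fs = 0.2 kHz.
0.2 kHz ≤ fs/2 = 6 kHz, appears at 0.2 kHz.
19.2 kHz mod fs = 7.2 kHz.
7.2 kHz > fs/2 = 6 kHz, folds to fs − 7.2 kHz = 4.8 kHz.
34.6 kHz mod fs = 10.6 kHz.
10.6 kHz > fs/2 = 6 kHz, folds to fs − 10.6 kHz = 1.4 kHz.
45.6 kHz mod fs = 9.6 kHz.
9.6 kHz > fs/2 = 6 kHz, folds to fs − 9.6 kHz = 2.4 kHz.
32.8 kHz mod fs = 8.8 kHz.
8.8 kHz > fs/2 = 6 kHz, folds to fs − 8.8 kHz = 3.2 kHz.
Distinct values: {0.2 kHz, 1.4 kHz, 2.4 kHz, 3.2 kHz, 4.8 kHz}.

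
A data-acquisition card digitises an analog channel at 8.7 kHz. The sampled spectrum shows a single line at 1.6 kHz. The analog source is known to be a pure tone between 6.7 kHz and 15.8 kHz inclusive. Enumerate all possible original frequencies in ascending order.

Frequencies that alias to 1.6 kHz are k·fs ± 1.6 kHz for integer k ≥ 0.
k=0: 1.6 kHz.
k=1: 7.1 kHz, 10.3 kHz.
k=2: 15.8 kHz, 19 kHz.
k=3: 24.5 kHz, 27.7 kHz.
Within [6.7 kHz, 15.8 kHz]: 7.1 kHz, 10.3 kHz, 15.8 kHz.

7.1 kHz, 10.3 kHz, 15.8 kHz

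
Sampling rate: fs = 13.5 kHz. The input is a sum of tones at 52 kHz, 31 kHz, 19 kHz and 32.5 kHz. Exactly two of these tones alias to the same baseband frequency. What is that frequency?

5.5 kHz

fs/2 = 6.75 kHz.
52 kHz mod fs = 11.5 kHz.
11.5 kHz > fs/2 = 6.75 kHz, folds to fs − 11.5 kHz = 2 kHz.
31 kHz mod fs = 4 kHz.
4 kHz ≤ fs/2 = 6.75 kHz, appears at 4 kHz.
19 kHz mod fs = 5.5 kHz.
5.5 kHz ≤ fs/2 = 6.75 kHz, appears at 5.5 kHz.
32.5 kHz mod fs = 5.5 kHz.
5.5 kHz ≤ fs/2 = 6.75 kHz, appears at 5.5 kHz.
19 kHz and 32.5 kHz both map to 5.5 kHz.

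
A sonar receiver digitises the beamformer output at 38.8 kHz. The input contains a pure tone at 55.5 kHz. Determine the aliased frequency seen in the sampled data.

16.7 kHz

55.5 kHz mod fs = 16.7 kHz.
16.7 kHz ≤ fs/2 = 19.4 kHz, appears at 16.7 kHz.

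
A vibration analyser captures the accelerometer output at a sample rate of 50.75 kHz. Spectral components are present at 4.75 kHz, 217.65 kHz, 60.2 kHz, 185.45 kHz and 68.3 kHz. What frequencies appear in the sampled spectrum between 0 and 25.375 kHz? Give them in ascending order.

fs/2 = 25.375 kHz.
4.75 kHz ≤ fs/2 = 25.375 kHz, passes unchanged.
217.65 kHz mod fs = 14.65 kHz.
14.65 kHz ≤ fs/2 = 25.375 kHz, appears at 14.65 kHz.
60.2 kHz mod fs = 9.45 kHz.
9.45 kHz ≤ fs/2 = 25.375 kHz, appears at 9.45 kHz.
185.45 kHz mod fs = 33.2 kHz.
33.2 kHz > fs/2 = 25.375 kHz, folds to fs − 33.2 kHz = 17.55 kHz.
68.3 kHz mod fs = 17.55 kHz.
17.55 kHz ≤ fs/2 = 25.375 kHz, appears at 17.55 kHz.
Distinct values: {4.75 kHz, 9.45 kHz, 14.65 kHz, 17.55 kHz}.

4.75 kHz, 9.45 kHz, 14.65 kHz, 17.55 kHz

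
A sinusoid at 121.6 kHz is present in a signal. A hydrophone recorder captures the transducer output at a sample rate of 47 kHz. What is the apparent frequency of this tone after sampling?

121.6 kHz mod fs = 27.6 kHz.
27.6 kHz > fs/2 = 23.5 kHz, folds to fs − 27.6 kHz = 19.4 kHz.

19.4 kHz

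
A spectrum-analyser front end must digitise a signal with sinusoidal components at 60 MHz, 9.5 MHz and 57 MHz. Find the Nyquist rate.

120 MHz

Highest-frequency component: 60 MHz.
Nyquist rate = 2 × 60 MHz = 120 MHz.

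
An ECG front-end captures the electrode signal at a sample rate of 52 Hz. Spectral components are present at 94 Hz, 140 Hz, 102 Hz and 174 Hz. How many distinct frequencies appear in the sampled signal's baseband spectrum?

4

fs/2 = 26 Hz.
94 Hz mod fs = 42 Hz.
42 Hz > fs/2 = 26 Hz, folds to fs − 42 Hz = 10 Hz.
140 Hz mod fs = 36 Hz.
36 Hz > fs/2 = 26 Hz, folds to fs − 36 Hz = 16 Hz.
102 Hz mod fs = 50 Hz.
50 Hz > fs/2 = 26 Hz, folds to fs − 50 Hz = 2 Hz.
174 Hz mod fs = 18 Hz.
18 Hz ≤ fs/2 = 26 Hz, appears at 18 Hz.
Distinct values: {2 Hz, 10 Hz, 16 Hz, 18 Hz} → 4.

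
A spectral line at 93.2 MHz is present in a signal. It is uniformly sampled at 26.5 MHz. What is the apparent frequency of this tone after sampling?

12.8 MHz

93.2 MHz mod fs = 13.7 MHz.
13.7 MHz > fs/2 = 13.25 MHz, folds to fs − 13.7 MHz = 12.8 MHz.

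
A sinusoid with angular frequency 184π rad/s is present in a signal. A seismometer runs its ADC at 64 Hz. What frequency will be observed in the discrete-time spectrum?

28 Hz

ω = 184π rad/s → f = ω/(2π) = 92 Hz.
92 Hz mod fs = 28 Hz.
28 Hz ≤ fs/2 = 32 Hz, appears at 28 Hz.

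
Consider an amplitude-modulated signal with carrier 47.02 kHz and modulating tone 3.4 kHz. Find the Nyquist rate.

AM sidebands sit at fc ± fm = 43.62 kHz and 50.42 kHz.
Highest-frequency component: 50.42 kHz.
Nyquist rate = 2 × 50.42 kHz = 100.84 kHz.

100.84 kHz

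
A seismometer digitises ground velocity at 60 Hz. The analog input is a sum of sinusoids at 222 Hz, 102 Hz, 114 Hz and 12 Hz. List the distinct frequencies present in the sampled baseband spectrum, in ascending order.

6 Hz, 12 Hz, 18 Hz

fs/2 = 30 Hz.
222 Hz mod fs = 42 Hz.
42 Hz > fs/2 = 30 Hz, folds to fs − 42 Hz = 18 Hz.
102 Hz mod fs = 42 Hz.
42 Hz > fs/2 = 30 Hz, folds to fs − 42 Hz = 18 Hz.
114 Hz mod fs = 54 Hz.
54 Hz > fs/2 = 30 Hz, folds to fs − 54 Hz = 6 Hz.
12 Hz ≤ fs/2 = 30 Hz, passes unchanged.
Distinct values: {6 Hz, 12 Hz, 18 Hz}.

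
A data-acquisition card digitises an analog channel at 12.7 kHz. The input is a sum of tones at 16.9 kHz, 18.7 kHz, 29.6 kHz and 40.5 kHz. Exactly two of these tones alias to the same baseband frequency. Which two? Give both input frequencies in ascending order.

fs/2 = 6.35 kHz.
16.9 kHz mod fs = 4.2 kHz.
4.2 kHz ≤ fs/2 = 6.35 kHz, appears at 4.2 kHz.
18.7 kHz mod fs = 6 kHz.
6 kHz ≤ fs/2 = 6.35 kHz, appears at 6 kHz.
29.6 kHz mod fs = 4.2 kHz.
4.2 kHz ≤ fs/2 = 6.35 kHz, appears at 4.2 kHz.
40.5 kHz mod fs = 2.4 kHz.
2.4 kHz ≤ fs/2 = 6.35 kHz, appears at 2.4 kHz.
16.9 kHz and 29.6 kHz both map to 4.2 kHz.

16.9 kHz, 29.6 kHz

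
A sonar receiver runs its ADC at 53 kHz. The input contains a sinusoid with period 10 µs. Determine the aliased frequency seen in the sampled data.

6 kHz

T = 10 µs → f = 1/T = 100 kHz.
100 kHz mod fs = 47 kHz.
47 kHz > fs/2 = 26.5 kHz, folds to fs − 47 kHz = 6 kHz.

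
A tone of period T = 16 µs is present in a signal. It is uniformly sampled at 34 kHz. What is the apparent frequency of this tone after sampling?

T = 16 µs → f = 1/T = 62.5 kHz.
62.5 kHz mod fs = 28.5 kHz.
28.5 kHz > fs/2 = 17 kHz, folds to fs − 28.5 kHz = 5.5 kHz.

5.5 kHz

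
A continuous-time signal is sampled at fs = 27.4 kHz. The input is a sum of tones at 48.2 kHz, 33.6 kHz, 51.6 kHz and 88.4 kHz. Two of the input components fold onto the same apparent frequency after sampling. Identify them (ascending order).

33.6 kHz, 88.4 kHz

fs/2 = 13.7 kHz.
48.2 kHz mod fs = 20.8 kHz.
20.8 kHz > fs/2 = 13.7 kHz, folds to fs − 20.8 kHz = 6.6 kHz.
33.6 kHz mod fs = 6.2 kHz.
6.2 kHz ≤ fs/2 = 13.7 kHz, appears at 6.2 kHz.
51.6 kHz mod fs = 24.2 kHz.
24.2 kHz > fs/2 = 13.7 kHz, folds to fs − 24.2 kHz = 3.2 kHz.
88.4 kHz mod fs = 6.2 kHz.
6.2 kHz ≤ fs/2 = 13.7 kHz, appears at 6.2 kHz.
33.6 kHz and 88.4 kHz both map to 6.2 kHz.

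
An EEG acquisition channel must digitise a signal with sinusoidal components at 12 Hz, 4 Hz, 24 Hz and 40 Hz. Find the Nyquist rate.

80 Hz

Highest-frequency component: 40 Hz.
Nyquist rate = 2 × 40 Hz = 80 Hz.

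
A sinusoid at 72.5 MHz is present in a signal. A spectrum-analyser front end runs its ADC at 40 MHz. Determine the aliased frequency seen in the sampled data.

72.5 MHz mod fs = 32.5 MHz.
32.5 MHz > fs/2 = 20 MHz, folds to fs − 32.5 MHz = 7.5 MHz.

7.5 MHz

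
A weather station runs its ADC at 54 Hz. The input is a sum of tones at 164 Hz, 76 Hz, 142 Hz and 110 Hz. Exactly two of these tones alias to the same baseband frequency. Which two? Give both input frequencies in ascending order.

110 Hz, 164 Hz

fs/2 = 27 Hz.
164 Hz mod fs = 2 Hz.
2 Hz ≤ fs/2 = 27 Hz, appears at 2 Hz.
76 Hz mod fs = 22 Hz.
22 Hz ≤ fs/2 = 27 Hz, appears at 22 Hz.
142 Hz mod fs = 34 Hz.
34 Hz > fs/2 = 27 Hz, folds to fs − 34 Hz = 20 Hz.
110 Hz mod fs = 2 Hz.
2 Hz ≤ fs/2 = 27 Hz, appears at 2 Hz.
110 Hz and 164 Hz both map to 2 Hz.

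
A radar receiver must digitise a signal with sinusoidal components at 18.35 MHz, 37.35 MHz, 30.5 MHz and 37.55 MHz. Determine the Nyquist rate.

75.1 MHz

Highest-frequency component: 37.55 MHz.
Nyquist rate = 2 × 37.55 MHz = 75.1 MHz.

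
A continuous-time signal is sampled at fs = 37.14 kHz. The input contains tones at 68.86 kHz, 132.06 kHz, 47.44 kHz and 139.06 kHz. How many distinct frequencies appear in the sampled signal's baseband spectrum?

4

fs/2 = 18.57 kHz.
68.86 kHz mod fs = 31.72 kHz.
31.72 kHz > fs/2 = 18.57 kHz, folds to fs − 31.72 kHz = 5.42 kHz.
132.06 kHz mod fs = 20.64 kHz.
20.64 kHz > fs/2 = 18.57 kHz, folds to fs − 20.64 kHz = 16.5 kHz.
47.44 kHz mod fs = 10.3 kHz.
10.3 kHz ≤ fs/2 = 18.57 kHz, appears at 10.3 kHz.
139.06 kHz mod fs = 27.64 kHz.
27.64 kHz > fs/2 = 18.57 kHz, folds to fs − 27.64 kHz = 9.5 kHz.
Distinct values: {5.42 kHz, 9.5 kHz, 10.3 kHz, 16.5 kHz} → 4.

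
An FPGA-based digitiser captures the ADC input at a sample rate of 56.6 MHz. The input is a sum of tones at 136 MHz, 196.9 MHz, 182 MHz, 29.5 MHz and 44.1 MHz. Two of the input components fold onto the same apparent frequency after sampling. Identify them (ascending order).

29.5 MHz, 196.9 MHz

fs/2 = 28.3 MHz.
136 MHz mod fs = 22.8 MHz.
22.8 MHz ≤ fs/2 = 28.3 MHz, appears at 22.8 MHz.
196.9 MHz mod fs = 27.1 MHz.
27.1 MHz ≤ fs/2 = 28.3 MHz, appears at 27.1 MHz.
182 MHz mod fs = 12.2 MHz.
12.2 MHz ≤ fs/2 = 28.3 MHz, appears at 12.2 MHz.
29.5 MHz > fs/2 = 28.3 MHz, folds to fs − 29.5 MHz = 27.1 MHz.
44.1 MHz > fs/2 = 28.3 MHz, folds to fs − 44.1 MHz = 12.5 MHz.
29.5 MHz and 196.9 MHz both map to 27.1 MHz.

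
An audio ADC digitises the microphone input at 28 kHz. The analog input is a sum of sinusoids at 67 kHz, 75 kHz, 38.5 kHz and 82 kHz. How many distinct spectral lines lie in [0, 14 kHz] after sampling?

4

fs/2 = 14 kHz.
67 kHz mod fs = 11 kHz.
11 kHz ≤ fs/2 = 14 kHz, appears at 11 kHz.
75 kHz mod fs = 19 kHz.
19 kHz > fs/2 = 14 kHz, folds to fs − 19 kHz = 9 kHz.
38.5 kHz mod fs = 10.5 kHz.
10.5 kHz ≤ fs/2 = 14 kHz, appears at 10.5 kHz.
82 kHz mod fs = 26 kHz.
26 kHz > fs/2 = 14 kHz, folds to fs − 26 kHz = 2 kHz.
Distinct values: {2 kHz, 9 kHz, 10.5 kHz, 11 kHz} → 4.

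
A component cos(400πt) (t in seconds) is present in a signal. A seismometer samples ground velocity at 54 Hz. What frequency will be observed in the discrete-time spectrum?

ω = 400π rad/s → f = ω/(2π) = 200 Hz.
200 Hz mod fs = 38 Hz.
38 Hz > fs/2 = 27 Hz, folds to fs − 38 Hz = 16 Hz.

16 Hz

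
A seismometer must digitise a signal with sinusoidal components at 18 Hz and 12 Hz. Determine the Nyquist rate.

Highest-frequency component: 18 Hz.
Nyquist rate = 2 × 18 Hz = 36 Hz.

36 Hz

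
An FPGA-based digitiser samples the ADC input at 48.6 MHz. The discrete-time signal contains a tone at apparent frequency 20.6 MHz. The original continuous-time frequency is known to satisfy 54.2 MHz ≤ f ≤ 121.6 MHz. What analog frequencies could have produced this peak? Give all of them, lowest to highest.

Frequencies that alias to 20.6 MHz are k·fs ± 20.6 MHz for integer k ≥ 0.
k=0: 20.6 MHz.
k=1: 28 MHz, 69.2 MHz.
k=2: 76.6 MHz, 117.8 MHz.
k=3: 125.2 MHz, 166.4 MHz.
Within [54.2 MHz, 121.6 MHz]: 69.2 MHz, 76.6 MHz, 117.8 MHz.

69.2 MHz, 76.6 MHz, 117.8 MHz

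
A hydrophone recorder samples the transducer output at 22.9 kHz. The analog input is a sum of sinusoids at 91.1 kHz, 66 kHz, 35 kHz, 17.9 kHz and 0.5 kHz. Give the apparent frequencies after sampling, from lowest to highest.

0.5 kHz, 2.7 kHz, 5 kHz, 10.8 kHz

fs/2 = 11.45 kHz.
91.1 kHz mod fs = 22.4 kHz.
22.4 kHz > fs/2 = 11.45 kHz, folds to fs − 22.4 kHz = 0.5 kHz.
66 kHz mod fs = 20.2 kHz.
20.2 kHz > fs/2 = 11.45 kHz, folds to fs − 20.2 kHz = 2.7 kHz.
35 kHz mod fs = 12.1 kHz.
12.1 kHz > fs/2 = 11.45 kHz, folds to fs − 12.1 kHz = 10.8 kHz.
17.9 kHz > fs/2 = 11.45 kHz, folds to fs − 17.9 kHz = 5 kHz.
0.5 kHz ≤ fs/2 = 11.45 kHz, passes unchanged.
Distinct values: {0.5 kHz, 2.7 kHz, 5 kHz, 10.8 kHz}.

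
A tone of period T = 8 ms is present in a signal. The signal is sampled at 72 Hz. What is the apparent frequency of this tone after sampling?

T = 8 ms → f = 1/T = 125 Hz.
125 Hz mod fs = 53 Hz.
53 Hz > fs/2 = 36 Hz, folds to fs − 53 Hz = 19 Hz.

19 Hz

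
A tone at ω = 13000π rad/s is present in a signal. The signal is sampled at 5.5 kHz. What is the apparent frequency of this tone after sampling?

ω = 13000π rad/s → f = ω/(2π) = 6500 Hz = 6.5 kHz.
6.5 kHz mod fs = 1 kHz.
1 kHz ≤ fs/2 = 2.75 kHz, appears at 1 kHz.

1 kHz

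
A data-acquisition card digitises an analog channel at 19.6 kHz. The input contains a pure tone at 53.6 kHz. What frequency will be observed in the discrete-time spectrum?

5.2 kHz

53.6 kHz mod fs = 14.4 kHz.
14.4 kHz > fs/2 = 9.8 kHz, folds to fs − 14.4 kHz = 5.2 kHz.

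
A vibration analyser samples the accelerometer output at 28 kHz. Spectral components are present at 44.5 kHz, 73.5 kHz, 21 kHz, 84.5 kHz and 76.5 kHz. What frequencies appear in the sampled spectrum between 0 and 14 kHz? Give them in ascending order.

fs/2 = 14 kHz.
44.5 kHz mod fs = 16.5 kHz.
16.5 kHz > fs/2 = 14 kHz, folds to fs − 16.5 kHz = 11.5 kHz.
73.5 kHz mod fs = 17.5 kHz.
17.5 kHz > fs/2 = 14 kHz, folds to fs − 17.5 kHz = 10.5 kHz.
21 kHz > fs/2 = 14 kHz, folds to fs − 21 kHz = 7 kHz.
84.5 kHz mod fs = 0.5 kHz.
0.5 kHz ≤ fs/2 = 14 kHz, appears at 0.5 kHz.
76.5 kHz mod fs = 20.5 kHz.
20.5 kHz > fs/2 = 14 kHz, folds to fs − 20.5 kHz = 7.5 kHz.
Distinct values: {0.5 kHz, 7 kHz, 7.5 kHz, 10.5 kHz, 11.5 kHz}.

0.5 kHz, 7 kHz, 7.5 kHz, 10.5 kHz, 11.5 kHz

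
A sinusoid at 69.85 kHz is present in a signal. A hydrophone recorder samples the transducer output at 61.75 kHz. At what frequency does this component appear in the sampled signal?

69.85 kHz mod fs = 8.1 kHz.
8.1 kHz ≤ fs/2 = 30.875 kHz, appears at 8.1 kHz.

8.1 kHz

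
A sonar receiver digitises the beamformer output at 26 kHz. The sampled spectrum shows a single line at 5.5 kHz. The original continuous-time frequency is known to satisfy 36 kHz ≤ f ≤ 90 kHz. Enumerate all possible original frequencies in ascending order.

46.5 kHz, 57.5 kHz, 72.5 kHz, 83.5 kHz

Frequencies that alias to 5.5 kHz are k·fs ± 5.5 kHz for integer k ≥ 0.
k=0: 5.5 kHz.
k=1: 20.5 kHz, 31.5 kHz.
k=2: 46.5 kHz, 57.5 kHz.
k=3: 72.5 kHz, 83.5 kHz.
k=4: 98.5 kHz, 109.5 kHz.
Within [36 kHz, 90 kHz]: 46.5 kHz, 57.5 kHz, 72.5 kHz, 83.5 kHz.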